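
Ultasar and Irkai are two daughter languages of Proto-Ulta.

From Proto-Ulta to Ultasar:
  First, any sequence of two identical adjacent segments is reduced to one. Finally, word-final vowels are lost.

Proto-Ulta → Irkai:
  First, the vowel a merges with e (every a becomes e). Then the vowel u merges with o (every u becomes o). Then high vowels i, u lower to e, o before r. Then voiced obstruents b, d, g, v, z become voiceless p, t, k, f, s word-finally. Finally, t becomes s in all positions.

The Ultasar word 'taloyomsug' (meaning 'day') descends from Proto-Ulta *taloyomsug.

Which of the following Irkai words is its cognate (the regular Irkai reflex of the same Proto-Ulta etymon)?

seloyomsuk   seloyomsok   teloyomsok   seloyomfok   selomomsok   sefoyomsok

seloyomsok

Irkai: start from *taloyomsug.
  rule 1 (vowel merger): taloyomsug → teloyomsug
  rule 2 (vowel merger): teloyomsug → teloyomsog
  rule 3: no change — teloyomsog
  rule 4 (final devoicing): teloyomsog → teloyomsok
  rule 5 (unconditioned shift): teloyomsok → seloyomsok
  ⇒ Irkai seloyomsok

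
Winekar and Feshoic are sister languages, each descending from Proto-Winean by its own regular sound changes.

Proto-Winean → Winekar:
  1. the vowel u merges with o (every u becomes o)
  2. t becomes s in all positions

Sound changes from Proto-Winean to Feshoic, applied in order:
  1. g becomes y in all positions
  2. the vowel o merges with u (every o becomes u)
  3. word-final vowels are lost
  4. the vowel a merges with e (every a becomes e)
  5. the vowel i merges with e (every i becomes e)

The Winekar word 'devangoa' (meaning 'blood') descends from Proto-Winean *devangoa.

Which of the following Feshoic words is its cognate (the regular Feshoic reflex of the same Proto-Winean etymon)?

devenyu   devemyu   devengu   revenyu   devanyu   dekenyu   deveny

devenyu

Feshoic: *devangoa > devanyoa > devanyua > devanyu > devenyu  (by unconditioned shift, vowel merger, apocope, vowel merger)
The other candidates each miss or misapply at least one Feshoic change.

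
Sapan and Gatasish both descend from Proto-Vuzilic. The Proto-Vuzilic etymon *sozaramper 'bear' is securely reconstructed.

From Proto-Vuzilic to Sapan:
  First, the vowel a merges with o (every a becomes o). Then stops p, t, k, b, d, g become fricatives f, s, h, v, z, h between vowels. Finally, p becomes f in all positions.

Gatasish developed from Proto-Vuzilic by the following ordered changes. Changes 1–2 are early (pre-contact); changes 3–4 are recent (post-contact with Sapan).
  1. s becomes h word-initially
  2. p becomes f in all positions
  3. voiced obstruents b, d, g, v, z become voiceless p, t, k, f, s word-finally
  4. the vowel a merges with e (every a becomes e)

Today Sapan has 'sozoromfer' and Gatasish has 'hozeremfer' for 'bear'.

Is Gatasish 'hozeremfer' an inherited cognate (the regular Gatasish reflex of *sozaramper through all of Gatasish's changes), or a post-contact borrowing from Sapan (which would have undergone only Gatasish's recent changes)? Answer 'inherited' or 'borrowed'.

If inherited, *sozaramper would pass through all of Gatasish's changes:
Gatasish: *sozaramper > hozaramper > hozaramfer > hozeremfer  (by debuccalisation, unconditioned shift, vowel merger)
If borrowed from Sapan 'sozoromfer' after the early changes, it would undergo only the recent ones:
  rule 3 (final devoicing): no change (sozoromfer)
  rule 4 (vowel merger): no change (sozoromfer)
  ⇒ as a loan: sozoromfer
Gatasish 'hozeremfer' matches the inherited outcome exactly, so it is an inherited cognate, not a loan.

inherited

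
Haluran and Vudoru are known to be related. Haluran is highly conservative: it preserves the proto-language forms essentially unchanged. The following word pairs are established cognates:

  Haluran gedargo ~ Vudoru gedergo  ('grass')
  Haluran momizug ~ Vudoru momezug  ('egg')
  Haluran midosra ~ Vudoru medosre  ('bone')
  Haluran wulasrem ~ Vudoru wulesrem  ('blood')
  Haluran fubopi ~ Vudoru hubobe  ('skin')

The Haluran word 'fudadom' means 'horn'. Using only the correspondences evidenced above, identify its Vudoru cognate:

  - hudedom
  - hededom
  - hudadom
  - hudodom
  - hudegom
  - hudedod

hudedom

fubopi ~ hubobe — Haluran f corresponds to Vudoru h word-initially before a back vowel.
wulasrem ~ wulesrem — Haluran a corresponds to Vudoru e after a consonant, before a consonant other than r, m, n, p, b, f, v.
Applying these to Haluran 'fudadom':
  fudadom → hudadom   (f→h word-initially before a back vowel)
  hudadom → hudedom   (a→e after a consonant, before a consonant other than r, m, n, p, b, f, v)
So the Vudoru cognate is 'hudedom'.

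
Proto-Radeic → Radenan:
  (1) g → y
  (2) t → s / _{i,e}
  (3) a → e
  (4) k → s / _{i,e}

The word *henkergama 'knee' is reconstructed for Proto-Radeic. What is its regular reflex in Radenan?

Radenan: start from *henkergama.
  rule 1 (unconditioned shift): henkergama → henkeryama
  rule 2: no change — henkeryama
  rule 3 (vowel merger): henkeryama → henkeryeme
  rule 4 (palatalisation): henkeryeme → henseryeme
  ⇒ Radenan henseryeme

henseryeme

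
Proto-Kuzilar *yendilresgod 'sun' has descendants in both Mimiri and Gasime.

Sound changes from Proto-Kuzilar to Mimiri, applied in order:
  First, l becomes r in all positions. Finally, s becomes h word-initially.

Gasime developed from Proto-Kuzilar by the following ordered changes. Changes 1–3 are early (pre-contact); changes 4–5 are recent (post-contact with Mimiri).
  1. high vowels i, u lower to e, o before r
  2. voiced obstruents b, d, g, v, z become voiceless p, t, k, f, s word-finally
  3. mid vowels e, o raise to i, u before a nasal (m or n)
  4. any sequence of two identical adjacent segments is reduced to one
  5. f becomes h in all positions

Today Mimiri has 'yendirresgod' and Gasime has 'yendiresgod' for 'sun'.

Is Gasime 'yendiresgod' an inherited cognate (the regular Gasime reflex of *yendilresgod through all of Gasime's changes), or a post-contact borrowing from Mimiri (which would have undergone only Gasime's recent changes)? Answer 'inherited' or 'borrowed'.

borrowed

If inherited, *yendilresgod would pass through all of Gasime's changes:
Gasime: *yendilresgod
  yendilresgod (rule 1 does not apply)
  yendilresgod → yendilresgot   [final devoicing]
  yendilresgot → yindilresgot   [pre-nasal raising]
  yindilresgot (rule 4 does not apply)
  yindilresgot (rule 5 does not apply)
  giving Gasime yindilresgot.
If borrowed from Mimiri 'yendirresgod' after the early changes, it would undergo only the recent ones:
  rule 4 (degemination): yendirresgod → yendiresgod
  rule 5 (unconditioned shift): no change (yendiresgod)
  ⇒ as a loan: yendiresgod
Gasime 'yendiresgod' matches the loan outcome 'yendiresgod', not the inherited 'yindilresgot' — it skipped the early Gasime changes, so it was borrowed from Mimiri.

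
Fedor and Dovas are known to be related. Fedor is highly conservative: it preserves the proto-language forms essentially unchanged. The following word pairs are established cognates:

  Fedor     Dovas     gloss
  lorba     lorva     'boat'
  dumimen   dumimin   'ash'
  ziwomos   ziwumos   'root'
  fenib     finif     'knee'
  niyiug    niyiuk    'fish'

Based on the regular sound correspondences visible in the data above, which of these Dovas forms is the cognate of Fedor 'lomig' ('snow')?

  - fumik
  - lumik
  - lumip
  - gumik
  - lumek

lumik

ziwomos ~ ziwumos — Fedor o corresponds to Dovas u after a consonant, before a nasal.
niyiug ~ niyiuk — Fedor g corresponds to Dovas k word-finally.
Applying these to Fedor 'lomig':
  lomig → lumig   (o→u after a consonant, before a nasal)
  lumig → lumik   (g→k word-finally)
So the Dovas cognate is 'lumik'.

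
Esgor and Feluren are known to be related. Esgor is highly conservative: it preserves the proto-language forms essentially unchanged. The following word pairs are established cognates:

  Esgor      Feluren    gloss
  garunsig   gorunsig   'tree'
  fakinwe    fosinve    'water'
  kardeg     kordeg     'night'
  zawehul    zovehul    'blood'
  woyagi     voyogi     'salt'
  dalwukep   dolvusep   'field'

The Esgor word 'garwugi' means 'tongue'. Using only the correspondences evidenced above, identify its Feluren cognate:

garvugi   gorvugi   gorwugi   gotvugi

garunsig ~ gorunsig, kardeg ~ kordeg — Esgor a corresponds to Feluren o after a consonant, before r.
dalwukep ~ dolvusep — Esgor w corresponds to Feluren v after a consonant, before a back vowel.
Applying these to Esgor 'garwugi':
  garwugi → gorwugi   (a→o after a consonant, before r)
  gorwugi → gorvugi   (w→v after a consonant, before a back vowel)
So the Feluren cognate is 'gorvugi'.

gorvugi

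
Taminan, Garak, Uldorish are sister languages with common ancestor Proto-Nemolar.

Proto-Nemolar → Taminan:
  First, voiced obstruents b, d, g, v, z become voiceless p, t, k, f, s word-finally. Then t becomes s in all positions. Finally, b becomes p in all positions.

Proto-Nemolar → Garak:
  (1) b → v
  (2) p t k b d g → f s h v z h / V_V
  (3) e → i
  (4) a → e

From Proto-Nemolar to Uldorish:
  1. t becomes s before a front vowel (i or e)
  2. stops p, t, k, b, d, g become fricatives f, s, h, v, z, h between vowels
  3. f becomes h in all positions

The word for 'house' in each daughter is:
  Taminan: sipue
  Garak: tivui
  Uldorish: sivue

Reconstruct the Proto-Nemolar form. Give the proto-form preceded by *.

Position 1: Taminan has s, Garak has t, Uldorish has s. Garak preserves t here (none of its changes turn any other segment into t), so the proto-segment is *t.
Position 3: Taminan has p, Garak has v, Uldorish has v. Taking the neighbouring segments as reconstructed: Taminan p could go back to *p or *b; Garak v could go back to *b or *v; Uldorish v could go back to *b or *v — the one source consistent with every daughter is *b.
Position 5: Taminan has e, Garak has i, Uldorish has e. Taminan preserves e here (none of its changes turn any other segment into e), so the proto-segment is *e.
Continuing position by position gives *tibue; check it forward:
Taminan: start from *tibue.
  rule 1: no change — tibue
  rule 2 (unconditioned shift): tibue → sibue
  rule 3 (unconditioned shift): sibue → sipue
  ⇒ Taminan sipue
Garak: *tibue
  tibue → tivue   [unconditioned shift]
  tivue (rule 2 does not apply)
  tivue → tivui   [vowel merger]
  tivui (rule 4 does not apply)
  giving Garak tivui.
Uldorish: *tibue
  tibue → sibue   [palatalisation]
  sibue → sivue   [intervocalic lenition]
  sivue (rule 3 does not apply)
  giving Uldorish sivue.
No other proto-form is consistent with every reflex, so the reconstruction is *tibue.

*tibue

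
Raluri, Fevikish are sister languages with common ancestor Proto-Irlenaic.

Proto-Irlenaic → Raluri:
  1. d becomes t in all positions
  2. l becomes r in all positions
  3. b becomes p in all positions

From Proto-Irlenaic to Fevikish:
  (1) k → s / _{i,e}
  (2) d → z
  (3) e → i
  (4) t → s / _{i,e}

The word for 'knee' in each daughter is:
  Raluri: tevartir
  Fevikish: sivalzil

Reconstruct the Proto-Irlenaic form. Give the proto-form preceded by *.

*tevaldil

Position 2: Raluri has e, Fevikish has i. Raluri preserves e here (none of its changes turn any other segment into e), so the proto-segment is *e.
Position 6: Raluri has t, Fevikish has z. Taking the neighbouring segments as reconstructed: Raluri t could go back to *t or *d; Fevikish z could go back to *d or *z — the one source consistent with every daughter is *d.
Verify the candidate proto-form against each daughter:
Raluri: start from *tevaldil.
  rule 1 (unconditioned shift): tevaldil → tevaltil
  rule 2 (unconditioned shift): tevaltil → tevartir
  rule 3: no change — tevartir
  ⇒ Raluri tevartir
Fevikish: start from *tevaldil.
  rule 1: no change — tevaldil
  rule 2 (unconditioned shift): tevaldil → tevalzil
  rule 3 (vowel merger): tevalzil → tivalzil
  rule 4 (palatalisation): tivalzil → sivalzil
  ⇒ Fevikish sivalzil
No other proto-form is consistent with every reflex, so the reconstruction is *tevaldil.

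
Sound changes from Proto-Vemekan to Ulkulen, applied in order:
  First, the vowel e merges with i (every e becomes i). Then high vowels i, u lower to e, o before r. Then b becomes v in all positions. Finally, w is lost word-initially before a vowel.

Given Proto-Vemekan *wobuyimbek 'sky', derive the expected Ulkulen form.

ovuyimvik

Ulkulen: *wobuyimbek > wobuyimbik > wovuyimvik > ovuyimvik  (by vowel merger, unconditioned shift, glide loss)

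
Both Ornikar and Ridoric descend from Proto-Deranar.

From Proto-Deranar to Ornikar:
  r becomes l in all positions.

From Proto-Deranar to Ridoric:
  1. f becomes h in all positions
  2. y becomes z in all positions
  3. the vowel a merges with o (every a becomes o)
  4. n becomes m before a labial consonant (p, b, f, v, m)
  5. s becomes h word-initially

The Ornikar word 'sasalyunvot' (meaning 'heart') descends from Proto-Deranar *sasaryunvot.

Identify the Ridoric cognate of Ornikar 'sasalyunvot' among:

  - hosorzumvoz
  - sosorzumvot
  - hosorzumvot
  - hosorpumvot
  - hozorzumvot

hosorzumvot

Ridoric: start from *sasaryunvot.
  rule 1: no change — sasaryunvot
  rule 2 (unconditioned shift): sasaryunvot → sasarzunvot
  rule 3 (vowel merger): sasarzunvot → sosorzunvot
  rule 4 (nasal place assimilation): sosorzunvot → sosorzumvot
  rule 5 (debuccalisation): sosorzumvot → hosorzumvot
  ⇒ Ridoric hosorzumvot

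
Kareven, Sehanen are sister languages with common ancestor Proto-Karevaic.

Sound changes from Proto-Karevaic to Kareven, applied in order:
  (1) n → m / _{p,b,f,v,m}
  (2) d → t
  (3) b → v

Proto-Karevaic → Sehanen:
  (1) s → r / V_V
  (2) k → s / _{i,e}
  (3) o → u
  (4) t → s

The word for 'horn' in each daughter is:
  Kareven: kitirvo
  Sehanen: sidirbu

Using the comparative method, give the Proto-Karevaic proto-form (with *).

*kidirbo

Position 1: Kareven has k, Sehanen has s. Kareven preserves k here (none of its changes turn any other segment into k), so the proto-segment is *k.
Position 7: Kareven has o, Sehanen has u. Kareven preserves o here (none of its changes turn any other segment into o), so the proto-segment is *o.
Position 3: Kareven has t, Sehanen has d. Sehanen preserves d here (none of its changes turn any other segment into d), so the proto-segment is *d.
Verify the candidate proto-form against each daughter:
Kareven: start from *kidirbo.
  rule 1: no change — kidirbo
  rule 2 (unconditioned shift): kidirbo → kitirbo
  rule 3 (unconditioned shift): kitirbo → kitirvo
  ⇒ Kareven kitirvo
Sehanen: *kidirbo
  kidirbo (rule 1 does not apply)
  kidirbo → sidirbo   [palatalisation]
  sidirbo → sidirbu   [vowel merger]
  sidirbu (rule 4 does not apply)
  giving Sehanen sidirbu.
*kidirbo is the unique common source.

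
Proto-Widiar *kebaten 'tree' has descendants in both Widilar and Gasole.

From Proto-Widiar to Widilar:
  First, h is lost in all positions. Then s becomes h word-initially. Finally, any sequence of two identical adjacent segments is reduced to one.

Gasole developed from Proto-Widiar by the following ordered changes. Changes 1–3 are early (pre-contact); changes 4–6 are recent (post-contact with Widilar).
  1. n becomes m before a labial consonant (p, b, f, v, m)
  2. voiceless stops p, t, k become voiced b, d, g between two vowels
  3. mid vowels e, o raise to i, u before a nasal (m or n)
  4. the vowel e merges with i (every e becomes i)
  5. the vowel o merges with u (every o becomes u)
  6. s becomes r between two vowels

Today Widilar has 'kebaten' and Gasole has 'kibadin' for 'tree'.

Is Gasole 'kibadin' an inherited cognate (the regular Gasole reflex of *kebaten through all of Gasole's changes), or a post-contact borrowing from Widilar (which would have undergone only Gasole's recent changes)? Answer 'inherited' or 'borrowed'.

inherited

If inherited, *kebaten would pass through all of Gasole's changes:
Gasole: start from *kebaten.
  rule 1: no change — kebaten
  rule 2 (intervocalic voicing): kebaten → kebaden
  rule 3 (pre-nasal raising): kebaden → kebadin
  rule 4 (vowel merger): kebadin → kibadin
  rule 5: no change — kibadin
  rule 6: no change — kibadin
  ⇒ Gasole kibadin
If borrowed from Widilar 'kebaten' after the early changes, it would undergo only the recent ones:
  rule 4 (vowel merger): kebaten → kibatin
  rule 5 (vowel merger): no change (kibatin)
  rule 6 (rhotacism): no change (kibatin)
  ⇒ as a loan: kibatin
Gasole 'kibadin' matches the inherited outcome exactly, so it is an inherited cognate, not a loan.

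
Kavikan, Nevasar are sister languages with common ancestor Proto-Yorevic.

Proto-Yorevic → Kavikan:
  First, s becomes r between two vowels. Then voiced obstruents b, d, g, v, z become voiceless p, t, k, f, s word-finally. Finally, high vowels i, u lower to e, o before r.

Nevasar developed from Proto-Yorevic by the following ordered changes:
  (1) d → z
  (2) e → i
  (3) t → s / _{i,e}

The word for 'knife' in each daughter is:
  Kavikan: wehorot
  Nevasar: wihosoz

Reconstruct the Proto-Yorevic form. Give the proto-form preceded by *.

Position 5: Kavikan has r, Nevasar has s. Taking the neighbouring segments as reconstructed: Kavikan r could go back to *s or *r; Nevasar s can only go back to *s — the one source consistent with every daughter is *s.
Position 2: Kavikan has e, Nevasar has i. Taking the neighbouring segments as reconstructed: Kavikan e can only go back to *e; Nevasar i could go back to *e or *i — the one source consistent with every daughter is *e.
Continuing position by position gives *wehosod; check it forward:
Kavikan: *wehosod
  wehosod → wehorod   [rhotacism]
  wehorod → wehorot   [final devoicing]
  wehorot (rule 3 does not apply)
  giving Kavikan wehorot.
Nevasar: start from *wehosod.
  rule 1 (unconditioned shift): wehosod → wehosoz
  rule 2 (vowel merger): wehosoz → wihosoz
  rule 3: no change — wihosoz
  ⇒ Nevasar wihosoz
No other proto-form is consistent with every reflex, so the reconstruction is *wehosod.

*wehosod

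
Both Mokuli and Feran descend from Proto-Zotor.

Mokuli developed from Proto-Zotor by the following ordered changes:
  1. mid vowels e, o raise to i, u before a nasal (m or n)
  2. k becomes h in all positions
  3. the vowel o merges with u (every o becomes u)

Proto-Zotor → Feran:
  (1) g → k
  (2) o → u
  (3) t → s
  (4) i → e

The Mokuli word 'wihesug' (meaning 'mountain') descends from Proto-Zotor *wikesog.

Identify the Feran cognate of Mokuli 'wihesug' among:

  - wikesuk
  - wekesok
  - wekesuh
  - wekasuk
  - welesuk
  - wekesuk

Feran: start from *wikesog.
  rule 1 (unconditioned shift): wikesog → wikesok
  rule 2 (vowel merger): wikesok → wikesuk
  rule 3: no change — wikesuk
  rule 4 (vowel merger): wikesuk → wekesuk
  ⇒ Feran wekesuk
Among the options, 'wekesuk' alone shows every Feran change applied in order.

wekesuk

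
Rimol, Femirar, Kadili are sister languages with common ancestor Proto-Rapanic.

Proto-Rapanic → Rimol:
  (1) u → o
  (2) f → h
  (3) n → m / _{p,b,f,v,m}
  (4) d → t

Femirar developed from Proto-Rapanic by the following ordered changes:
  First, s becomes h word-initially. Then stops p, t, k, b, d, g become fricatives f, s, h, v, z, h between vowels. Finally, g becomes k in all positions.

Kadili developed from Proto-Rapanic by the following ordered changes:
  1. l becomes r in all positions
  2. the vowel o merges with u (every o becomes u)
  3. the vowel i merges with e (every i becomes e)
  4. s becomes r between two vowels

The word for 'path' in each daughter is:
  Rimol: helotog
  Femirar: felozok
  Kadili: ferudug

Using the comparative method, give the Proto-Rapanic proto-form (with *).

Position 5: Rimol has t, Femirar has z, Kadili has d. Kadili preserves d here (none of its changes turn any other segment into d), so the proto-segment is *d.
Position 4: Rimol has o, Femirar has o, Kadili has u. Femirar preserves o here (none of its changes turn any other segment into o), so the proto-segment is *o.
This points to *felodog. Verify forward in each daughter:
Rimol: *felodog > helodog > helotog  (by unconditioned shift, unconditioned shift)
Femirar: start from *felodog.
  rule 1: no change — felodog
  rule 2 (intervocalic lenition): felodog → felozog
  rule 3 (unconditioned shift): felozog → felozok
  ⇒ Femirar felozok
Kadili: *felodog > ferodog > ferudug  (by unconditioned shift, vowel merger)
Only *felodog yields all of Rimol helotog, Femirar felozok, Kadili ferudug.

*felodog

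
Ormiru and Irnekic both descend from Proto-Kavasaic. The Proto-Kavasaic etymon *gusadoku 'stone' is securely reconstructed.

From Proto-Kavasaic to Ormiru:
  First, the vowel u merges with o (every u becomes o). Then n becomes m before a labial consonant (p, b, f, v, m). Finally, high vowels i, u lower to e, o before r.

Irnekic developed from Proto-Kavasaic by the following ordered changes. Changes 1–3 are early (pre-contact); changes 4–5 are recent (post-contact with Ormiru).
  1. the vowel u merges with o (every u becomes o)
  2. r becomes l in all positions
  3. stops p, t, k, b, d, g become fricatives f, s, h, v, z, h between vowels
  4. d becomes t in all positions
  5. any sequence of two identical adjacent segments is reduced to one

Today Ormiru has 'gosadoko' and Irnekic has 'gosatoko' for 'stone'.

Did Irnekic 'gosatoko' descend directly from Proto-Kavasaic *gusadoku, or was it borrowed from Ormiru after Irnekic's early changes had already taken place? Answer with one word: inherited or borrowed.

borrowed

If inherited, *gusadoku would pass through all of Irnekic's changes:
Irnekic: start from *gusadoku.
  rule 1 (vowel merger): gusadoku → gosadoko
  rule 2: no change — gosadoko
  rule 3 (intervocalic lenition): gosadoko → gosazoho
  rule 4: no change — gosazoho
  rule 5: no change — gosazoho
  ⇒ Irnekic gosazoho
If borrowed from Ormiru 'gosadoko' after the early changes, it would undergo only the recent ones:
  rule 4 (unconditioned shift): gosadoko → gosatoko
  rule 5 (degemination): no change (gosatoko)
  ⇒ as a loan: gosatoko
Irnekic 'gosatoko' matches the loan outcome 'gosatoko', not the inherited 'gosazoho' — it skipped the early Irnekic changes, so it was borrowed from Ormiru.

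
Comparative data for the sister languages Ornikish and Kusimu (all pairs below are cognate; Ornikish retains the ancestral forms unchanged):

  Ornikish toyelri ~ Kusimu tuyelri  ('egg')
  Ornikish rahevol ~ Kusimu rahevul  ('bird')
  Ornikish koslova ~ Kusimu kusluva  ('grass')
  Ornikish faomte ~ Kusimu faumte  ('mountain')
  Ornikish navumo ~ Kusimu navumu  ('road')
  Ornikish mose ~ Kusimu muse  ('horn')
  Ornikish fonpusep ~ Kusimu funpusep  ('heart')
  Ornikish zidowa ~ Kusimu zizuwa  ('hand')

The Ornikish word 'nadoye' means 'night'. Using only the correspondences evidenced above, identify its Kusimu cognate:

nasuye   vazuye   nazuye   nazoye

nazuye

zidowa ~ zizuwa — Ornikish d corresponds to Kusimu z between vowels (before a back vowel).
toyelri ~ tuyelri, rahevol ~ rahevul — Ornikish o corresponds to Kusimu u after a consonant, before a consonant other than r, m, n, p, b, f, v.
Applying these to Ornikish 'nadoye':
  nadoye → nazoye   (d→z between vowels (before a back vowel))
  nazoye → nazuye   (o→u after a consonant, before a consonant other than r, m, n, p, b, f, v)
So the Kusimu cognate is 'nazuye'.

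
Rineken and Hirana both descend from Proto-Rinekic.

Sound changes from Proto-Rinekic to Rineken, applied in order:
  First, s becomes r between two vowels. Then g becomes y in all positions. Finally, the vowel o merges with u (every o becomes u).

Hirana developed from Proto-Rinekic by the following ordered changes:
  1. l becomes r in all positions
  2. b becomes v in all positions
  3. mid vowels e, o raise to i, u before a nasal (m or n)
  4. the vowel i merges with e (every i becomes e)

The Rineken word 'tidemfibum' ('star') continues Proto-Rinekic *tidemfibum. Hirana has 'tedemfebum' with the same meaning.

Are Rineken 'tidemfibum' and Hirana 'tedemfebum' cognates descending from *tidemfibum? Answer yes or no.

Derive the expected Hirana reflex of *tidemfibum:
Hirana: *tidemfibum
  tidemfibum (rule 1 does not apply)
  tidemfibum → tidemfivum   [unconditioned shift]
  tidemfivum → tidimfivum   [pre-nasal raising]
  tidimfivum → tedemfevum   [vowel merger]
  giving Hirana tedemfevum.
The regular Hirana reflex would be 'tedemfevum', but the attested form is 'tedemfebum'. The correspondence is irregular, so they are not cognates (the Hirana form has a different source).

no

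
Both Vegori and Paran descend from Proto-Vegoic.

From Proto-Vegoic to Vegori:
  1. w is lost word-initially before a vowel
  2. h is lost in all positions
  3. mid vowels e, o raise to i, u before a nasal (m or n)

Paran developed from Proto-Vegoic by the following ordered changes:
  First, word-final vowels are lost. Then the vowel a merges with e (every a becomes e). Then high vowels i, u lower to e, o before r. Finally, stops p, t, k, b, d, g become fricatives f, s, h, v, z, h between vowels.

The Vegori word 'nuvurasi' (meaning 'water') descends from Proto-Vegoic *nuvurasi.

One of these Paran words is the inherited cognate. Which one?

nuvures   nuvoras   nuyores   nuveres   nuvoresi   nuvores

Paran: *nuvurasi > nuvuras > nuvures > nuvores  (by apocope, vowel merger, pre-rhotic lowering)
The other candidates each miss or misapply at least one Paran change.

nuvores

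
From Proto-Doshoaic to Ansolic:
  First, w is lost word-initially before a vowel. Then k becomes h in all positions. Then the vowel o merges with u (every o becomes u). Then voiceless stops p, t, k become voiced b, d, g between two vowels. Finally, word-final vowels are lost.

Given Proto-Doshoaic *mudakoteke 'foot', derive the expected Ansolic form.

mudahudeh

Ansolic: *mudakoteke > mudahotehe > mudahutehe > mudahudehe > mudahudeh  (by unconditioned shift, vowel merger, intervocalic voicing, apocope)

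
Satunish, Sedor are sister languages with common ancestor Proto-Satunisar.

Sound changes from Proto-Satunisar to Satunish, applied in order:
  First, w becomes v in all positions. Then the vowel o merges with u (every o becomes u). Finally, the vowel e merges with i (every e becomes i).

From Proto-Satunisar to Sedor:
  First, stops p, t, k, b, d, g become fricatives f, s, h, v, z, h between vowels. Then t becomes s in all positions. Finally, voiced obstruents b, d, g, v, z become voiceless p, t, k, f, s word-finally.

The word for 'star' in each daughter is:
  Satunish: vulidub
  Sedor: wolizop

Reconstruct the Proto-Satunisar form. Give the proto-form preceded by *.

*wolidob

Position 1: Satunish has v, Sedor has w. Sedor preserves w here (none of its changes turn any other segment into w), so the proto-segment is *w.
Position 6: Satunish has u, Sedor has o. Sedor preserves o here (none of its changes turn any other segment into o), so the proto-segment is *o.
This points to *wolidob. Verify forward in each daughter:
Satunish: *wolidob
  wolidob → volidob   [unconditioned shift]
  volidob → vulidub   [vowel merger]
  vulidub (rule 3 does not apply)
  giving Satunish vulidub.
Sedor: start from *wolidob.
  rule 1 (intervocalic lenition): wolidob → wolizob
  rule 2: no change — wolizob
  rule 3 (final devoicing): wolizob → wolizop
  ⇒ Sedor wolizop
*wolidob is the unique common source.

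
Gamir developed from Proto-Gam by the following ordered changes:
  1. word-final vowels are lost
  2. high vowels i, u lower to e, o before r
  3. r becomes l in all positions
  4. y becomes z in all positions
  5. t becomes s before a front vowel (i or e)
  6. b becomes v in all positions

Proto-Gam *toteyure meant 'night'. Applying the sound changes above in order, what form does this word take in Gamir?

tosezol

Gamir: *toteyure
  toteyure → toteyur   [apocope]
  toteyur → toteyor   [pre-rhotic lowering]
  toteyor → toteyol   [unconditioned shift]
  toteyol → totezol   [unconditioned shift]
  totezol → tosezol   [palatalisation]
  tosezol (rule 6 does not apply)
  giving Gamir tosezol.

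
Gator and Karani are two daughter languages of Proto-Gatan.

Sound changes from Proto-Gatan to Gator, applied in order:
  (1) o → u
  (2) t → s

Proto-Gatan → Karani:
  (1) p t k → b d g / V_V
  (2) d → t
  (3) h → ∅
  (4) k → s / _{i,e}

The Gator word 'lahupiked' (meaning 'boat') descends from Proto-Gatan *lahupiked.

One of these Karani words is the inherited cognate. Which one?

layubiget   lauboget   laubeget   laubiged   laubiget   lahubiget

Karani: *lahupiked > lahubiged > lahubiget > laubiget  (by intervocalic voicing, unconditioned shift, h-loss)
Only 'laubiget' matches the regular Karani development of *lahupiked.

laubiget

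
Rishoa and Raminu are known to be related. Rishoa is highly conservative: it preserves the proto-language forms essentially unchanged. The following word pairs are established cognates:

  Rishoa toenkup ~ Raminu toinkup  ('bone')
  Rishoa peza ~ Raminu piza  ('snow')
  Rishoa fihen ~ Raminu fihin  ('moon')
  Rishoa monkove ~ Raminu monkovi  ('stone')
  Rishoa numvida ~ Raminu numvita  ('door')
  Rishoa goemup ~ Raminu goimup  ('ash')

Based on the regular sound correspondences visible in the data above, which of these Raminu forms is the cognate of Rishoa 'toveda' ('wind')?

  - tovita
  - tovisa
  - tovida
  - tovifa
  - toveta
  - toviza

tovita

peza ~ piza — Rishoa e corresponds to Raminu i after a consonant, before a consonant other than r, m, n, p, b, f, v.
numvida ~ numvita — Rishoa d corresponds to Raminu t between vowels (before a back vowel).
Applying these to Rishoa 'toveda':
  toveda → tovida   (e→i after a consonant, before a consonant other than r, m, n, p, b, f, v)
  tovida → tovita   (d→t between vowels (before a back vowel))
So the Raminu cognate is 'tovita'.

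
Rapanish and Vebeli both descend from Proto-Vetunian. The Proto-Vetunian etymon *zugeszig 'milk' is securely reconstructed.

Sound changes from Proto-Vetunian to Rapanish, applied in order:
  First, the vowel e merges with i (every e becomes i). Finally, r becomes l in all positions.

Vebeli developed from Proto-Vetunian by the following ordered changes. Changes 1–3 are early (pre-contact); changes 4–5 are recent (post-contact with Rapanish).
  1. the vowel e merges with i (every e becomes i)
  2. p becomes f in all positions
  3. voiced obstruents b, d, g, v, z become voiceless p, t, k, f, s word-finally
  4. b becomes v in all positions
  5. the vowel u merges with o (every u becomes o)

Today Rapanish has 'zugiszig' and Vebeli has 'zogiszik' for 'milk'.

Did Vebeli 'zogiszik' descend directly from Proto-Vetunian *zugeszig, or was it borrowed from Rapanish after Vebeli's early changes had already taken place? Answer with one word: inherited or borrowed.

If inherited, *zugeszig would pass through all of Vebeli's changes:
Vebeli: *zugeszig
  zugeszig → zugiszig   [vowel merger]
  zugiszig (rule 2 does not apply)
  zugiszig → zugiszik   [final devoicing]
  zugiszik (rule 4 does not apply)
  zugiszik → zogiszik   [vowel merger]
  giving Vebeli zogiszik.
If borrowed from Rapanish 'zugiszig' after the early changes, it would undergo only the recent ones:
  rule 4 (unconditioned shift): no change (zugiszig)
  rule 5 (vowel merger): zugiszig → zogiszig
  ⇒ as a loan: zogiszig
Vebeli 'zogiszik' matches the inherited outcome exactly, so it is an inherited cognate, not a loan.

inherited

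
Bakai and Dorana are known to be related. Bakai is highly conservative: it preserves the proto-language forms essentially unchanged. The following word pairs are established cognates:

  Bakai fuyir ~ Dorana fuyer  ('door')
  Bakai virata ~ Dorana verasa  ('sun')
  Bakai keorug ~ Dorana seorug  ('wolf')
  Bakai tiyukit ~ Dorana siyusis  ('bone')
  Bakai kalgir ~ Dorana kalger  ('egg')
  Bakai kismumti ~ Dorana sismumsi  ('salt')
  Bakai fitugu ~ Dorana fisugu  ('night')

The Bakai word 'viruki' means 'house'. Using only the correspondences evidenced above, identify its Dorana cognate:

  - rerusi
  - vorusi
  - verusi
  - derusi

verusi

fuyir ~ fuyer, virata ~ verasa — Bakai i corresponds to Dorana e after a consonant, before r.
tiyukit ~ siyusis — Bakai k corresponds to Dorana s between vowels (before a front vowel).
Applying these to Bakai 'viruki':
  viruki → veruki   (i→e after a consonant, before r)
  veruki → verusi   (k→s between vowels (before a front vowel))
So the Dorana cognate is 'verusi'.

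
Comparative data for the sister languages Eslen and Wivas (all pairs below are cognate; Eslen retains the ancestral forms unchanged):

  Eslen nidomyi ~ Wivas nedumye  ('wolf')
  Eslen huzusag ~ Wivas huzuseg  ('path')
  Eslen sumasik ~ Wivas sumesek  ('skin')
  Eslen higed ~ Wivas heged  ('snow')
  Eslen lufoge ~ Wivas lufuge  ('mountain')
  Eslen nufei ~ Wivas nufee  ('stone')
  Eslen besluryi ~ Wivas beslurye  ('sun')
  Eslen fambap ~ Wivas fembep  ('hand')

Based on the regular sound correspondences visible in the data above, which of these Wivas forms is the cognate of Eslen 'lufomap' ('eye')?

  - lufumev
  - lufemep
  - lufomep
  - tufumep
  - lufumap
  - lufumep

nidomyi ~ nedumye — Eslen o corresponds to Wivas u after a consonant, before a nasal.
fambap ~ fembep — Eslen a corresponds to Wivas e after a consonant, before a labial obstruent.
Applying these to Eslen 'lufomap':
  lufomap → lufumap   (o→u after a consonant, before a nasal)
  lufumap → lufumep   (a→e after a consonant, before a labial obstruent)
So the Wivas cognate is 'lufumep'.

lufumep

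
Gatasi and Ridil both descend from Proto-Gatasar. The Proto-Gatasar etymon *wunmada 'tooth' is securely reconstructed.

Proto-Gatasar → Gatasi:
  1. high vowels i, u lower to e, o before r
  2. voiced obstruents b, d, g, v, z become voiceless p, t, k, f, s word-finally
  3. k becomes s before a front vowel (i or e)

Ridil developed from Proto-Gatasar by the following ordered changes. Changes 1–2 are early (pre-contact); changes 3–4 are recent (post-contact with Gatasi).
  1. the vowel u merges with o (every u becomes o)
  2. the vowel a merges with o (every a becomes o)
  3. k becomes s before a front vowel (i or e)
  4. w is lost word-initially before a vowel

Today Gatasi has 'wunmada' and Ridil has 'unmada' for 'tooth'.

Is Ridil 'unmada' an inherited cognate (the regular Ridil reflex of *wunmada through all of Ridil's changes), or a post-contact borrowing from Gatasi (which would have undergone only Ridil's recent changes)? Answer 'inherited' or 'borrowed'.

borrowed

If inherited, *wunmada would pass through all of Ridil's changes:
Ridil: *wunmada > wonmada > wonmodo > onmodo  (by vowel merger, vowel merger, glide loss)
If borrowed from Gatasi 'wunmada' after the early changes, it would undergo only the recent ones:
  rule 3 (palatalisation): no change (wunmada)
  rule 4 (glide loss): wunmada → unmada
  ⇒ as a loan: unmada
Ridil 'unmada' matches the loan outcome 'unmada', not the inherited 'onmodo' — it skipped the early Ridil changes, so it was borrowed from Gatasi.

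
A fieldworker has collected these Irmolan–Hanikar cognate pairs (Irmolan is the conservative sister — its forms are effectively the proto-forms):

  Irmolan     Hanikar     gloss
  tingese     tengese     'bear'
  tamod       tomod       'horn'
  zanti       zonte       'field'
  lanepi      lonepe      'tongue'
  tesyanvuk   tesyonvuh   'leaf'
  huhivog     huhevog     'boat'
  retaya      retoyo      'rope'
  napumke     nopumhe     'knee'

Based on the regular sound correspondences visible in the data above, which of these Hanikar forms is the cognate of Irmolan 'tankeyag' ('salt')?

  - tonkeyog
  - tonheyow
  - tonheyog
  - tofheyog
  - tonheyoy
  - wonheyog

zanti ~ zonte, lanepi ~ lonepe — Irmolan a corresponds to Hanikar o after a consonant, before a nasal.
napumke ~ nopumhe — Irmolan k corresponds to Hanikar h after a consonant, before a front vowel.
retaya ~ retoyo — Irmolan a corresponds to Hanikar o after a consonant, before a consonant other than r, m, n, p, b, f, v.
Applying these to Irmolan 'tankeyag':
  tankeyag → tonkeyag   (a→o after a consonant, before a nasal)
  tonkeyag → tonheyag   (k→h after a consonant, before a front vowel)
  tonheyag → tonheyog   (a→o after a consonant, before a consonant other than r, m, n, p, b, f, v)
So the Hanikar cognate is 'tonheyog'.

tonheyog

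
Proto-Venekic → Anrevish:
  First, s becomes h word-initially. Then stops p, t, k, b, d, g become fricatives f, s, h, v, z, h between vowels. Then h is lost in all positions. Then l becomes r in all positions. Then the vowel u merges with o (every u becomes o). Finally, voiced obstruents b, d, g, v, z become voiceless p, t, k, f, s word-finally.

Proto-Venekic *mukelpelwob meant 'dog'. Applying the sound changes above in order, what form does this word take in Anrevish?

moerperwop

Anrevish: *mukelpelwob
  mukelpelwob (rule 1 does not apply)
  mukelpelwob → muhelpelwob   [intervocalic lenition]
  muhelpelwob → muelpelwob   [h-loss]
  muelpelwob → muerperwob   [unconditioned shift]
  muerperwob → moerperwob   [vowel merger]
  moerperwob → moerperwop   [final devoicing]
  giving Anrevish moerperwop.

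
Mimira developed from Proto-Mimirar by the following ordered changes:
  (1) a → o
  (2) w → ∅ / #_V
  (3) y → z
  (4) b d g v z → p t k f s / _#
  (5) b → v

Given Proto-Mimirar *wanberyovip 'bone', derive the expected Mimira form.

onverzovip

Mimira: *wanberyovip
  wanberyovip → wonberyovip   [vowel merger]
  wonberyovip → onberyovip   [glide loss]
  onberyovip → onberzovip   [unconditioned shift]
  onberzovip (rule 4 does not apply)
  onberzovip → onverzovip   [unconditioned shift]
  giving Mimira onverzovip.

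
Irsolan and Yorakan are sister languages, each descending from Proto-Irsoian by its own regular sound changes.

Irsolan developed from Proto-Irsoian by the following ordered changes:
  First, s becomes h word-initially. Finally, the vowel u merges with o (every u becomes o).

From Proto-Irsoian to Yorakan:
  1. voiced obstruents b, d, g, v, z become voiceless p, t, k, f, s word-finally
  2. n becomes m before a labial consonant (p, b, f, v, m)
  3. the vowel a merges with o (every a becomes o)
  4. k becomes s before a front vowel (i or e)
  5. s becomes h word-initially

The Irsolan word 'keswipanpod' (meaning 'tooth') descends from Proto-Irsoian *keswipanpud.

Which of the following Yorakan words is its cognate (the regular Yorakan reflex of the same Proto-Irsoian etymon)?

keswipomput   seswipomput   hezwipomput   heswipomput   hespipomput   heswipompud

Yorakan: *keswipanpud > keswipanput > keswipamput > keswipomput > seswipomput > heswipomput  (by final devoicing, nasal place assimilation, vowel merger, palatalisation, debuccalisation)

heswipomput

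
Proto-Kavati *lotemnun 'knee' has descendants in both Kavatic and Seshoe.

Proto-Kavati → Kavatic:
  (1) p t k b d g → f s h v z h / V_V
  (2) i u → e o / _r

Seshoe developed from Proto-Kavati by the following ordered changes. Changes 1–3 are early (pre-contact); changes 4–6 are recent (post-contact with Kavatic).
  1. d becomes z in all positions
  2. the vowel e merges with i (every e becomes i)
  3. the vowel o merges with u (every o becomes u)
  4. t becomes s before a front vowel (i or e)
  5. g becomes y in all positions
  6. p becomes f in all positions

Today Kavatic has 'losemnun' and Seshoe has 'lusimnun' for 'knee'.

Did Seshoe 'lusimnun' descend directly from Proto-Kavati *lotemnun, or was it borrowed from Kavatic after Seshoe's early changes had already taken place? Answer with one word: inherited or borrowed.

inherited

If inherited, *lotemnun would pass through all of Seshoe's changes:
Seshoe: start from *lotemnun.
  rule 1: no change — lotemnun
  rule 2 (vowel merger): lotemnun → lotimnun
  rule 3 (vowel merger): lotimnun → lutimnun
  rule 4 (palatalisation): lutimnun → lusimnun
  rule 5: no change — lusimnun
  rule 6: no change — lusimnun
  ⇒ Seshoe lusimnun
If borrowed from Kavatic 'losemnun' after the early changes, it would undergo only the recent ones:
  rule 4 (palatalisation): no change (losemnun)
  rule 5 (unconditioned shift): no change (losemnun)
  rule 6 (unconditioned shift): no change (losemnun)
  ⇒ as a loan: losemnun
Seshoe 'lusimnun' matches the inherited outcome exactly, so it is an inherited cognate, not a loan.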